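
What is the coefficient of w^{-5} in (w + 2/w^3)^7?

General term: C(7,j)·(w)^j·(2/w^3)^(7-j), with w-exponent 1j − 3(7−j) = 4j − 21.
Set 4j − 21 = -5: j = 4.
C(7,4) = 35; 1^4 = 1; 2^3 = 8.
Coefficient = 35 · 1 · 8 = 280.

280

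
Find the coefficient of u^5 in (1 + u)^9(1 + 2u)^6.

Coefficient of u^5 = Σ_{j} C(9,j)·1^j·C(6,5-j)·2^(5-j) for j from 0 to 5.
= 192 + 2160 + 5760 + 5040 + 1512 + 126 = 14790.

14790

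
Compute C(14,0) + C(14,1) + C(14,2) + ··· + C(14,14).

16384

The entries of row 14 sum to 2^14 = 16384.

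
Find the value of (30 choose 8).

5852925

C(30,8) = (30·29·28·27·26·25·24·23) / 8! = 235989936000 / 40320 = 5852925.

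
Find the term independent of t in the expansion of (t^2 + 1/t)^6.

General term: C(6,j)·(t^2)^j·(1/t)^(6-j), with t-exponent 2j − 1(6−j) = 3j − 6.
Set 3j − 6 = 0: j = 2.
C(6,2) = 15; 1^2 = 1; 1^4 = 1.
Coefficient = 15 · 1 · 1 = 15.

15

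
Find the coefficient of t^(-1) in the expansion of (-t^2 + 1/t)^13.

715

General term: C(13,j)·(-t^2)^j·(1/t)^(13-j), with t-exponent 2j − 1(13−j) = 3j − 13.
Set 3j − 13 = -1: j = 4.
C(13,4) = 715; (-1)^4 = 1; 1^9 = 1.
Coefficient = 715 · 1 · 1 = 715.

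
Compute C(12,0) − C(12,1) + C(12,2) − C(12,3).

The partial alternating sum Σ_{k=0}^{3} (−1)^k C(12,k) = (−1)^3 C(11,3) = -165.

-165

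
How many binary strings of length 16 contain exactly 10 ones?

8008

Choose the 10 positions: C(16,10) = 8008.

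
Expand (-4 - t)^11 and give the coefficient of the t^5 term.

The general term is C(11,j)·(-4)^j·(-t)^(11-j); the t^5 term has j = 6.
C(11,6) = 462.
Coefficient = C(11,6) · (-4)^6 · (-1)^5 = 462 · 4096 · (-1) = -1892352.

-1892352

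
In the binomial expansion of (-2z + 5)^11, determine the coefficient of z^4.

412500000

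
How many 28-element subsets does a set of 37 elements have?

124403620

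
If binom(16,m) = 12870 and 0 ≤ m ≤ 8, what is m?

8

C(16,m) increases on 0 ≤ m ≤ 8. C(16,7) = 11440 and C(16,8) = 12870, so m = 8.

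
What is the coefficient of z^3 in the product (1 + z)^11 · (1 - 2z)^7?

Coefficient of z^3 = Σ_{j} C(11,j)·1^j·C(7,3-j)·(-2)^(3-j) for j from 0 to 3.
= (-280) + 924 + (-770) + 165 = 39.

39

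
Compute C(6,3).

C(6,3) = (6·5·4) / 3! = 120 / 6 = 20.

20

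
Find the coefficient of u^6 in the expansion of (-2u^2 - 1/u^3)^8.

General term: C(8,j)·(-2u^2)^j·(-1/u^3)^(8-j), with u-exponent 2j − 3(8−j) = 5j − 24.
Set 5j − 24 = 6: j = 6.
C(8,6) = 28; (-2)^6 = 64; (-1)^2 = 1.
Coefficient = 28 · 64 · 1 = 1792.

1792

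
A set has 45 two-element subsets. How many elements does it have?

10

n(n−1)/2 = 45 ⇒ n(n−1) = 90. Since 10·9 = 90, n = 10.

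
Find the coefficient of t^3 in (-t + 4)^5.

-160

The general term is C(5,j)·(-t)^j·(4)^(5-j); the t^3 term has j = 3.
C(5,3) = 10.
Coefficient = C(5,3) · (-1)^3 · 4^2 = 10 · (-1) · 16 = -160.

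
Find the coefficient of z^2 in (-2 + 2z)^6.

The general term is C(6,j)·(-2)^j·(2z)^(6-j); the z^2 term has j = 4.
C(6,4) = 15.
Coefficient = C(6,4) · (-2)^4 · 2^2 = 15 · 16 · 4 = 960.

960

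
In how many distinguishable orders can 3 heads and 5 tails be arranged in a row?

56

Choose positions for the heads: C(8,3) = 56.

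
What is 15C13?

C(15,13) = C(15,2) by symmetry.
C(15,2) = (15·14) / 2! = 210 / 2 = 105.

105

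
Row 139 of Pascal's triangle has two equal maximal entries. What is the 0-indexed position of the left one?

For odd n = 139, C(139,j) peaks at j = (n−1)/2 and (n+1)/2; the smaller is 69.

69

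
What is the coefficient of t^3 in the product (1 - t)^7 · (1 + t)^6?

6

Coefficient of t^3 = Σ_{j} C(7,j)·(-1)^j·C(6,3-j)·1^(3-j) for j from 0 to 3.
= 20 + (-105) + 126 + (-35) = 6.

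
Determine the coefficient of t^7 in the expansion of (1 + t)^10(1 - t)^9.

Coefficient of t^7 = Σ_{j} C(10,j)·1^j·C(9,7-j)·(-1)^(7-j) for j from 0 to 7.
= (-36) + 840 + (-5670) + 15120 + (-17640) + 9072 + (-1890) + 120 = -84.

-84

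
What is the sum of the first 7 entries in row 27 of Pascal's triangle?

1 + 27 + 351 + 2925 + 17550 + 80730 + 296010 = 397594.

397594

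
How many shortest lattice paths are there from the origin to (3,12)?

455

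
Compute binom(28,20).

C(28,20) = C(28,8) by symmetry.
C(28,8) = (28·27·26·25·24·23·22·21) / 8! = 125318793600 / 40320 = 3108105.

3108105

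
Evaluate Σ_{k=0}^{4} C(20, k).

1 + 20 + 190 + 1140 + 4845 = 6196.

6196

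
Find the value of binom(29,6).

475020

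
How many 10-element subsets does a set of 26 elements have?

5311735

C(26,10) = (26·25·24·23·22·21·20·19·18·17) / 10! = 19275223968000 / 3628800 = 5311735.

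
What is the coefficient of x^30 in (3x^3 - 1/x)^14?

General term: C(14,j)·(3x^3)^j·(-1/x)^(14-j), with x-exponent 3j − 1(14−j) = 4j − 14.
Set 4j − 14 = 30: j = 11.
C(14,11) = 364; 3^11 = 177147; (-1)^3 = -1.
Coefficient = 364 · 177147 · (-1) = -64481508.

-64481508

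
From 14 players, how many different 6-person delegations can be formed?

This is C(14,6) = 3003.

3003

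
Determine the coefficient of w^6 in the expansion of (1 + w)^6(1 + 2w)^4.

1289

Coefficient of w^6 = Σ_{j} C(6,j)·1^j·C(4,6-j)·2^(6-j) for j from 2 to 6.
= 240 + 640 + 360 + 48 + 1 = 1289.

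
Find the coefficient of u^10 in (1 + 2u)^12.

The general term is C(12,j)·(1)^j·(2u)^(12-j); the u^10 term has j = 2.
C(12,2) = 66.
Coefficient = C(12,2) · 2^10 = 66 · 1024 = 67584.

67584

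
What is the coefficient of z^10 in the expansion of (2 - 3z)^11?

The general term is C(11,j)·(2)^j·(-3z)^(11-j); the z^10 term has j = 1.
C(11,1) = 11.
Coefficient = C(11,1) · 2^1 · (-3)^10 = 11 · 2 · 59049 = 1299078.

1299078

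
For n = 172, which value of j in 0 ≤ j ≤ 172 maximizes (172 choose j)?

C(172,j) is maximized at j = 172/2 = 86.

86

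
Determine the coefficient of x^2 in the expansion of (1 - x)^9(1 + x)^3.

12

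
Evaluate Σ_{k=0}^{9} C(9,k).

The entries of row 9 sum to 2^9 = 512.

512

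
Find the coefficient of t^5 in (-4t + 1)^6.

The general term is C(6,j)·(-4t)^j·(1)^(6-j); the t^5 term has j = 5.
C(6,5) = 6.
Coefficient = C(6,5) · (-4)^5 = 6 · (-1024) = -6144.

-6144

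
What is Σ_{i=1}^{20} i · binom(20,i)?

10485760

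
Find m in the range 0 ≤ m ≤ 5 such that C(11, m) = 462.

5

C(11,m) increases on 0 ≤ m ≤ 5. C(11,4) = 330 and C(11,5) = 462, so m = 5.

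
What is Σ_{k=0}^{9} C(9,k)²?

Σ C(9,k)² is the coefficient of x^9 in (1+x)^9(1+x)^9 = (1+x)^18, i.e. C(18,9) = 48620.

48620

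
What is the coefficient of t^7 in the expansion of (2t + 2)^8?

2048

The general term is C(8,j)·(2t)^j·(2)^(8-j); the t^7 term has j = 7.
C(8,7) = 8.
Coefficient = C(8,7) · 2^7 · 2^1 = 8 · 128 · 2 = 2048.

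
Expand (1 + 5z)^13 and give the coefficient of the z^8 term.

The general term is C(13,j)·(1)^j·(5z)^(13-j); the z^8 term has j = 5.
C(13,5) = 1287.
Coefficient = C(13,5) · 5^8 = 1287 · 390625 = 502734375.

502734375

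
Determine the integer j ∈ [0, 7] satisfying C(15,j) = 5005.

C(15,j) increases on 0 ≤ j ≤ 7. C(15,5) = 3003 and C(15,6) = 5005, so j = 6.

6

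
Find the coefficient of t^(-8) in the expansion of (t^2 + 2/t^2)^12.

126720

General term: C(12,j)·(t^2)^j·(2/t^2)^(12-j), with t-exponent 2j − 2(12−j) = 4j − 24.
Set 4j − 24 = -8: j = 4.
C(12,4) = 495; 1^4 = 1; 2^8 = 256.
Coefficient = 495 · 1 · 256 = 126720.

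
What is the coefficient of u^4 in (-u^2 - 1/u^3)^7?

General term: C(7,j)·(-u^2)^j·(-1/u^3)^(7-j), with u-exponent 2j − 3(7−j) = 5j − 21.
Set 5j − 21 = 4: j = 5.
C(7,5) = 21; (-1)^5 = -1; (-1)^2 = 1.
Coefficient = 21 · (-1) · 1 = -21.

-21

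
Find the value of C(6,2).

15

C(6,2) = (6·5) / 2! = 30 / 2 = 15.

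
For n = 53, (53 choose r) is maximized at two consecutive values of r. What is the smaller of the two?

For odd n = 53, C(53,r) peaks at r = (n−1)/2 and (n+1)/2; the smaller is 26.

26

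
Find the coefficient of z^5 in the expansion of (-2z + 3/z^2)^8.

General term: C(8,j)·(-2z)^j·(3/z^2)^(8-j), with z-exponent 1j − 2(8−j) = 3j − 16.
Set 3j − 16 = 5: j = 7.
C(8,7) = 8; (-2)^7 = -128; 3^1 = 3.
Coefficient = 8 · (-128) · 3 = -3072.

-3072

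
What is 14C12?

91

C(14,12) = C(14,2) by symmetry.
C(14,2) = (14·13) / 2! = 182 / 2 = 91.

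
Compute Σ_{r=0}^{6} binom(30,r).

1 + 30 + 435 + 4060 + 27405 + 142506 + 593775 = 768212.

768212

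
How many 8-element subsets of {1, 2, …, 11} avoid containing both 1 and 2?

All 8-subsets: C(11,8) = 165. Those containing both fixed elements: C(9,6) = 84.
165 − 84 = 81.

81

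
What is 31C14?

265182525

C(31,14) = (31·30·29·28·27·26·25·24·23·22·21·20·19·18) / 14! = 23118159385601280000 / 87178291200 = 265182525.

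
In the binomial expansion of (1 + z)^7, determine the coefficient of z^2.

The general term is C(7,j)·(1)^j·(z)^(7-j); the z^2 term has j = 5.
C(7,5) = 21.
Coefficient = C(7,5) = 21.

21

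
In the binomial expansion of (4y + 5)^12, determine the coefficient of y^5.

The general term is C(12,j)·(4y)^j·(5)^(12-j); the y^5 term has j = 5.
C(12,5) = 792.
Coefficient = C(12,5) · 4^5 · 5^7 = 792 · 1024 · 78125 = 63360000000.

63360000000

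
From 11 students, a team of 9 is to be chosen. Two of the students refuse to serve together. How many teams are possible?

19

All 9-subsets: C(11,9) = 55. Those containing both fixed elements: C(9,7) = 36.
55 − 36 = 19.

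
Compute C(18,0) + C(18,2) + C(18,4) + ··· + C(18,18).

Half of (1+1)^18 + (1−1)^18 gives the even-index sum: 2^17 = 131072.

131072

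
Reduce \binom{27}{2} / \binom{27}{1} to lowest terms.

C(n,k+1)/C(n,k) = (n−k)/(k+1) = (27−1)/(1+1) = 26/2 = 13.

13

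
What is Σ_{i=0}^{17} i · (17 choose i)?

1114112

Differentiating (1+x)^17 and setting x=1: Σ i·C(17,i) = 17·2^16 = 1114112.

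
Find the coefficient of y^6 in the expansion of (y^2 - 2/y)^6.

General term: C(6,j)·(y^2)^j·(-2/y)^(6-j), with y-exponent 2j − 1(6−j) = 3j − 6.
Set 3j − 6 = 6: j = 4.
C(6,4) = 15; 1^4 = 1; (-2)^2 = 4.
Coefficient = 15 · 1 · 4 = 60.

60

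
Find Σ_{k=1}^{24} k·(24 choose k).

201326592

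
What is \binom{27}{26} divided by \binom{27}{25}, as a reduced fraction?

C(n,k+1)/C(n,k) = (n−k)/(k+1) = (27−25)/(25+1) = 2/26 = 1/13.

1/13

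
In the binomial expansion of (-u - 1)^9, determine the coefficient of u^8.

-9

The general term is C(9,j)·(-u)^j·(-1)^(9-j); the u^8 term has j = 8.
C(9,8) = 9.
Coefficient = C(9,8) · (-1)^1 = 9 · (-1) = -9.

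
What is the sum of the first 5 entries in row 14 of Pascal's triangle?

1471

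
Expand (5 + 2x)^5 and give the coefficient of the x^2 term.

5000

The general term is C(5,j)·(5)^j·(2x)^(5-j); the x^2 term has j = 3.
C(5,3) = 10.
Coefficient = C(5,3) · 5^3 · 2^2 = 10 · 125 · 4 = 5000.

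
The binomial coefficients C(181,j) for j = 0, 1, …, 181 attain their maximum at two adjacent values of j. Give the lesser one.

For odd n = 181, C(181,j) peaks at j = (n−1)/2 and (n+1)/2; the lesser is 90.

90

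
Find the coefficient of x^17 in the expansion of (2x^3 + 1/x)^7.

General term: C(7,j)·(2x^3)^j·(1/x)^(7-j), with x-exponent 3j − 1(7−j) = 4j − 7.
Set 4j − 7 = 17: j = 6.
C(7,6) = 7; 2^6 = 64; 1^1 = 1.
Coefficient = 7 · 64 · 1 = 448.

448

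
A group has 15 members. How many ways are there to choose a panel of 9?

5005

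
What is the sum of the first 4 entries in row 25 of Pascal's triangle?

2626

1 + 25 + 300 + 2300 = 2626.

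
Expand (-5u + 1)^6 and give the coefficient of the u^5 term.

The general term is C(6,j)·(-5u)^j·(1)^(6-j); the u^5 term has j = 5.
C(6,5) = 6.
Coefficient = C(6,5) · (-5)^5 = 6 · (-3125) = -18750.

-18750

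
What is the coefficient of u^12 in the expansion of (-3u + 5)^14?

The general term is C(14,j)·(-3u)^j·(5)^(14-j); the u^12 term has j = 12.
C(14,12) = 91.
Coefficient = C(14,12) · (-3)^12 · 5^2 = 91 · 531441 · 25 = 1209028275.

1209028275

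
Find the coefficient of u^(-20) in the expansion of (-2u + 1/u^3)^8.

-16

General term: C(8,j)·(-2u)^j·(1/u^3)^(8-j), with u-exponent 1j − 3(8−j) = 4j − 24.
Set 4j − 24 = -20: j = 1.
C(8,1) = 8; (-2)^1 = -2; 1^7 = 1.
Coefficient = 8 · (-2) · 1 = -16.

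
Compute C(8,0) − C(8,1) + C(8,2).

21

The partial alternating sum Σ_{k=0}^{2} (−1)^k C(8,k) = (−1)^2 C(7,2) = 21.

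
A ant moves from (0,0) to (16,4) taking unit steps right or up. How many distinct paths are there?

4845

Each path is a sequence of 20 steps with 16 rights: C(20,16) = 4845.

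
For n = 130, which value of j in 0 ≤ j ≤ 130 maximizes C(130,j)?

C(130,j) is maximized at j = 130/2 = 65.

65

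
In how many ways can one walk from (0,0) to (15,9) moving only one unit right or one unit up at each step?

Each path is a sequence of 24 steps with 15 rights: C(24,15) = 1307504.

1307504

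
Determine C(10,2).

45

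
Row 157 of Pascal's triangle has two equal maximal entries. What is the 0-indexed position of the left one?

78

For odd n = 157, C(157,k) peaks at k = (n−1)/2 and (n+1)/2; the smaller is 78.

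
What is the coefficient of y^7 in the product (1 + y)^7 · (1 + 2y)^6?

19825

Coefficient of y^7 = Σ_{j} C(7,j)·1^j·C(6,7-j)·2^(7-j) for j from 1 to 7.
= 448 + 4032 + 8400 + 5600 + 1260 + 84 + 1 = 19825.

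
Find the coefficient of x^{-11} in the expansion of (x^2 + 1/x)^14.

14

General term: C(14,j)·(x^2)^j·(1/x)^(14-j), with x-exponent 2j − 1(14−j) = 3j − 14.
Set 3j − 14 = -11: j = 1.
C(14,1) = 14; 1^1 = 1; 1^13 = 1.
Coefficient = 14 · 1 · 1 = 14.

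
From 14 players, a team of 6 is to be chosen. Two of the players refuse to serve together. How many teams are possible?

All 6-subsets: C(14,6) = 3003. Those containing both fixed elements: C(12,4) = 495.
3003 − 495 = 2508.

2508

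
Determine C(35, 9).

C(35,9) = (35·34·33·32·31·30·29·28·27) / 9! = 25622035084800 / 362880 = 70607460.

70607460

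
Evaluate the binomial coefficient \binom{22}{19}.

C(22,19) = C(22,3) by symmetry.
C(22,3) = (22·21·20) / 3! = 9240 / 6 = 1540.

1540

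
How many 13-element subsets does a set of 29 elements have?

67863915

C(29,13) = (29·28·27·26·25·24·23·22·21·20·19·18·17) / 13! = 422590010274432000 / 6227020800 = 67863915.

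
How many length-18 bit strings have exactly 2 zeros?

Choose the 2 positions: C(18,2) = 153.

153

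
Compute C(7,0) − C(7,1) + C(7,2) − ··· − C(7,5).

-6

The partial alternating sum Σ_{k=0}^{5} (−1)^k C(7,k) = (−1)^5 C(6,5) = -6.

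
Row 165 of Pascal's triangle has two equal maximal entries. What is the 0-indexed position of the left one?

82

For odd n = 165, C(165,r) peaks at r = (n−1)/2 and (n+1)/2; the lesser is 82.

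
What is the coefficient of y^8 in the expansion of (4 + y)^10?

720

The general term is C(10,j)·(4)^j·(y)^(10-j); the y^8 term has j = 2.
C(10,2) = 45.
Coefficient = C(10,2) · 4^2 = 45 · 16 = 720.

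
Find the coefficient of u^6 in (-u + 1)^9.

84

The general term is C(9,j)·(-u)^j·(1)^(9-j); the u^6 term has j = 6.
C(9,6) = 84.
Coefficient = C(9,6) = 84.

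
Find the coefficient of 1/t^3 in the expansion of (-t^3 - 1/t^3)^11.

-462

General term: C(11,j)·(-t^3)^j·(-1/t^3)^(11-j), with t-exponent 3j − 3(11−j) = 6j − 33.
Set 6j − 33 = -3: j = 5.
C(11,5) = 462; (-1)^5 = -1; (-1)^6 = 1.
Coefficient = 462 · (-1) · 1 = -462.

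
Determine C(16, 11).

4368

C(16,11) = C(16,5) by symmetry.
C(16,5) = (16·15·14·13·12) / 5! = 524160 / 120 = 4368.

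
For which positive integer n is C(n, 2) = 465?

31

n(n−1)/2 = 465 ⇒ n(n−1) = 930. Since 31·30 = 930, n = 31.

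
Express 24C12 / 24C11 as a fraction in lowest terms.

13/12

C(n,k+1)/C(n,k) = (n−k)/(k+1) = (24−11)/(11+1) = 13/12.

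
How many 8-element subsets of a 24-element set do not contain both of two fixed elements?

All 8-subsets: C(24,8) = 735471. Those containing both fixed elements: C(22,6) = 74613.
735471 − 74613 = 660858.

660858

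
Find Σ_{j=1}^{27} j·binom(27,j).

Since j·C(27,j) = 27·C(26,j−1), the sum is 27·2^26 = 27·67108864 = 1811939328.

1811939328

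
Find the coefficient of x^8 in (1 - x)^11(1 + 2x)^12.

-3003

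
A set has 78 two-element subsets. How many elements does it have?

n(n−1)/2 = 78 ⇒ n(n−1) = 156. Since 13·12 = 156, n = 13.

13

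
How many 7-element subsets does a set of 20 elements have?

C(20,7) = (20·19·18·17·16·15·14) / 7! = 390700800 / 5040 = 77520.

77520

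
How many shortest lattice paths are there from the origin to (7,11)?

31824

Each path is a sequence of 18 steps with 7 rights: C(18,7) = 31824.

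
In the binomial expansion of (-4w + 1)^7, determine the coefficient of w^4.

8960

The general term is C(7,j)·(-4w)^j·(1)^(7-j); the w^4 term has j = 4.
C(7,4) = 35.
Coefficient = C(7,4) · (-4)^4 = 35 · 256 = 8960.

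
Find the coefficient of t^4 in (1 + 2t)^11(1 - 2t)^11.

880

Coefficient of t^4 = Σ_{j} C(11,j)·2^j·C(11,4-j)·(-2)^(4-j) for j from 0 to 4.
= 5280 + (-29040) + 48400 + (-29040) + 5280 = 880.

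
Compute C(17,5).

6188

C(17,5) = (17·16·15·14·13) / 5! = 742560 / 120 = 6188.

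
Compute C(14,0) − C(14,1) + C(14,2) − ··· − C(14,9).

The partial alternating sum Σ_{k=0}^{9} (−1)^k C(14,k) = (−1)^9 C(13,9) = -715.

-715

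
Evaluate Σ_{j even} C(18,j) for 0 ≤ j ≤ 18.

131072

Half of (1+1)^18 + (1−1)^18 gives the even-index sum: 2^17 = 131072.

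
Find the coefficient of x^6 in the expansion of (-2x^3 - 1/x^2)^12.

59136

General term: C(12,j)·(-2x^3)^j·(-1/x^2)^(12-j), with x-exponent 3j − 2(12−j) = 5j − 24.
Set 5j − 24 = 6: j = 6.
C(12,6) = 924; (-2)^6 = 64; (-1)^6 = 1.
Coefficient = 924 · 64 · 1 = 59136.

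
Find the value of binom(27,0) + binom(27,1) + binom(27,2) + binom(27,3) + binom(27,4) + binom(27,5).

101584

1 + 27 + 351 + 2925 + 17550 + 80730 = 101584.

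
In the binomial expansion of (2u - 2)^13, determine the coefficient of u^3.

2342912

The general term is C(13,j)·(2u)^j·(-2)^(13-j); the u^3 term has j = 3.
C(13,3) = 286.
Coefficient = C(13,3) · 2^3 · (-2)^10 = 286 · 8 · 1024 = 2342912.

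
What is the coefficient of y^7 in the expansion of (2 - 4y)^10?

-15728640

The general term is C(10,j)·(2)^j·(-4y)^(10-j); the y^7 term has j = 3.
C(10,3) = 120.
Coefficient = C(10,3) · 2^3 · (-4)^7 = 120 · 8 · (-16384) = -15728640.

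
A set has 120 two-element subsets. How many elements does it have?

n(n−1)/2 = 120 ⇒ n(n−1) = 240. Since 16·15 = 240, n = 16.

16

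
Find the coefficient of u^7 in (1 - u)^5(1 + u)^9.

Coefficient of u^7 = Σ_{j} C(5,j)·(-1)^j·C(9,7-j)·1^(7-j) for j from 0 to 5.
= 36 + (-420) + 1260 + (-1260) + 420 + (-36) = 0.

0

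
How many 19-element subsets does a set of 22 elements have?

1540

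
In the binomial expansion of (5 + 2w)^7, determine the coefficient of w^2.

The general term is C(7,j)·(5)^j·(2w)^(7-j); the w^2 term has j = 5.
C(7,5) = 21.
Coefficient = C(7,5) · 5^5 · 2^2 = 21 · 3125 · 4 = 262500.

262500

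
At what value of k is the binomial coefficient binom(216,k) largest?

108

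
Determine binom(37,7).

10295472

C(37,7) = (37·36·35·34·33·32·31) / 7! = 51889178880 / 5040 = 10295472.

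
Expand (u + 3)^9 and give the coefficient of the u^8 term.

27

The general term is C(9,j)·(u)^j·(3)^(9-j); the u^8 term has j = 8.
C(9,8) = 9.
Coefficient = C(9,8) · 3^1 = 9 · 3 = 27.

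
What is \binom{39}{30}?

211915132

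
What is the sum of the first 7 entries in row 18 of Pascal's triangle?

31180

1 + 18 + 153 + 816 + 3060 + 8568 + 18564 = 31180.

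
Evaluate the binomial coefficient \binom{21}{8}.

203490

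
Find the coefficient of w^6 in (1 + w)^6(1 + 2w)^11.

227305

Coefficient of w^6 = Σ_{j} C(6,j)·1^j·C(11,6-j)·2^(6-j) for j from 0 to 6.
= 29568 + 88704 + 79200 + 26400 + 3300 + 132 + 1 = 227305.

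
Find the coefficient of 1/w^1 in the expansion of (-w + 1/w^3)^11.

165

General term: C(11,j)·(-w)^j·(1/w^3)^(11-j), with w-exponent 1j − 3(11−j) = 4j − 33.
Set 4j − 33 = -1: j = 8.
C(11,8) = 165; (-1)^8 = 1; 1^3 = 1.
Coefficient = 165 · 1 · 1 = 165.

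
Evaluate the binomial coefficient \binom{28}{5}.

98280

C(28,5) = (28·27·26·25·24) / 5! = 11793600 / 120 = 98280.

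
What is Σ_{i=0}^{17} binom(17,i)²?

2333606220

By Vandermonde's identity, Σ C(17,i)² = C(34,17) = 2333606220.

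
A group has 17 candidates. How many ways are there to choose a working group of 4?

This is C(17,4) = 2380.

2380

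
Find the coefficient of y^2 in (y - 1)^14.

The general term is C(14,j)·(y)^j·(-1)^(14-j); the y^2 term has j = 2.
C(14,2) = 91.
Coefficient = C(14,2) = 91.

91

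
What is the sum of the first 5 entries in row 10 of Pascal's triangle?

386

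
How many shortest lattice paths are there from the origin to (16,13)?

67863915

Each path is a sequence of 29 steps with 16 rights: C(29,16) = 67863915.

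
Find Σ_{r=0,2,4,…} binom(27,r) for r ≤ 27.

Even-r terms of row 27 sum to 2^26 = 67108864.

67108864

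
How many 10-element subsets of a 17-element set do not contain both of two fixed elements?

All 10-subsets: C(17,10) = 19448. Those containing both fixed elements: C(15,8) = 6435.
19448 − 6435 = 13013.

13013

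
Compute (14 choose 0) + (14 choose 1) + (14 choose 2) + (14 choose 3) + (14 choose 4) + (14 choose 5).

3473

1 + 14 + 91 + 364 + 1001 + 2002 = 3473.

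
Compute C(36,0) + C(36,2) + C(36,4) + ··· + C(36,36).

34359738368

Even-k terms of row 36 sum to 2^35 = 34359738368.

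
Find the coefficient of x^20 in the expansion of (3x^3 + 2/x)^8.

34992

General term: C(8,j)·(3x^3)^j·(2/x)^(8-j), with x-exponent 3j − 1(8−j) = 4j − 8.
Set 4j − 8 = 20: j = 7.
C(8,7) = 8; 3^7 = 2187; 2^1 = 2.
Coefficient = 8 · 2187 · 2 = 34992.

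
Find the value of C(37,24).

3562467300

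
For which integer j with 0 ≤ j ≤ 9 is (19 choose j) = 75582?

C(19,j) increases on 0 ≤ j ≤ 9. C(19,7) = 50388 and C(19,8) = 75582, so j = 8.

8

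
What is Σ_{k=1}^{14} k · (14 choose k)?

Since k·C(14,k) = 14·C(13,k−1), the sum is 14·2^13 = 14·8192 = 114688.

114688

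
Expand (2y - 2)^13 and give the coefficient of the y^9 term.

The general term is C(13,j)·(2y)^j·(-2)^(13-j); the y^9 term has j = 9.
C(13,9) = 715.
Coefficient = C(13,9) · 2^9 · (-2)^4 = 715 · 512 · 16 = 5857280.

5857280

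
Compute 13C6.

1716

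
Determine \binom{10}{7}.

120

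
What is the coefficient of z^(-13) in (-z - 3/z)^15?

General term: C(15,j)·(-z)^j·(-3/z)^(15-j), with z-exponent 1j − 1(15−j) = 2j − 15.
Set 2j − 15 = -13: j = 1.
C(15,1) = 15; (-1)^1 = -1; (-3)^14 = 4782969.
Coefficient = 15 · (-1) · 4782969 = -71744535.

-71744535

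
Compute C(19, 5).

C(19,5) = (19·18·17·16·15) / 5! = 1395360 / 120 = 11628.

11628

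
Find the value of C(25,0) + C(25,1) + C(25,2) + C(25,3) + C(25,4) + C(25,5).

1 + 25 + 300 + 2300 + 12650 + 53130 = 68406.

68406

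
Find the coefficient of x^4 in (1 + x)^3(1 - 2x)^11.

Coefficient of x^4 = Σ_{j} C(3,j)·1^j·C(11,4-j)·(-2)^(4-j) for j from 0 to 3.
= 5280 + (-3960) + 660 + (-22) = 1958.

1958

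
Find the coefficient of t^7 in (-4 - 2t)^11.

-10813440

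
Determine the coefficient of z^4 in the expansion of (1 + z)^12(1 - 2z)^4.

-49

Coefficient of z^4 = Σ_{j} C(12,j)·1^j·C(4,4-j)·(-2)^(4-j) for j from 0 to 4.
= 16 + (-384) + 1584 + (-1760) + 495 = -49.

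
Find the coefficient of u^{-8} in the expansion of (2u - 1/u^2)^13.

General term: C(13,j)·(2u)^j·(-1/u^2)^(13-j), with u-exponent 1j − 2(13−j) = 3j − 26.
Set 3j − 26 = -8: j = 6.
C(13,6) = 1716; 2^6 = 64; (-1)^7 = -1.
Coefficient = 1716 · 64 · (-1) = -109824.

-109824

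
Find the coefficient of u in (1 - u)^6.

-6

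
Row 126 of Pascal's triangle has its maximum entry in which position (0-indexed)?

63

C(126,i) is maximized at i = 126/2 = 63.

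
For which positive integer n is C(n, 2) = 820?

n(n−1)/2 = 820 ⇒ n(n−1) = 1640. Since 41·40 = 1640, n = 41.

41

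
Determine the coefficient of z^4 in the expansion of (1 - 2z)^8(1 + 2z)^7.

336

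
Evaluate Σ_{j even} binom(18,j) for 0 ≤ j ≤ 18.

131072

Half of (1+1)^18 + (1−1)^18 gives the even-index sum: 2^17 = 131072.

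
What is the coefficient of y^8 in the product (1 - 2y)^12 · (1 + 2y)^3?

Coefficient of y^8 = Σ_{j} C(12,j)·(-2)^j·C(3,8-j)·2^(8-j) for j from 5 to 8.
= (-202752) + 709632 + (-608256) + 126720 = 25344.

25344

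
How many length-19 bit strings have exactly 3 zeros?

969

Choose the 3 positions: C(19,3) = 969.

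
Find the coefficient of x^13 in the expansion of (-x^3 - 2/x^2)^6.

General term: C(6,j)·(-x^3)^j·(-2/x^2)^(6-j), with x-exponent 3j − 2(6−j) = 5j − 12.
Set 5j − 12 = 13: j = 5.
C(6,5) = 6; (-1)^5 = -1; (-2)^1 = -2.
Coefficient = 6 · (-1) · (-2) = 12.

12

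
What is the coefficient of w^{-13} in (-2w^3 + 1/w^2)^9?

-18

General term: C(9,j)·(-2w^3)^j·(1/w^2)^(9-j), with w-exponent 3j − 2(9−j) = 5j − 18.
Set 5j − 18 = -13: j = 1.
C(9,1) = 9; (-2)^1 = -2; 1^8 = 1.
Coefficient = 9 · (-2) · 1 = -18.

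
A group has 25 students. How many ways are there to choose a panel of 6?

This is C(25,6) = 177100.

177100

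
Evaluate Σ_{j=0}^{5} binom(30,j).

174437

1 + 30 + 435 + 4060 + 27405 + 142506 = 174437.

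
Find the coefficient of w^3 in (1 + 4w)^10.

7680

The general term is C(10,j)·(1)^j·(4w)^(10-j); the w^3 term has j = 7.
C(10,7) = 120.
Coefficient = C(10,7) · 4^3 = 120 · 64 = 7680.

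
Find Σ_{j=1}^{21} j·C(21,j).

Since j·C(21,j) = 21·C(20,j−1), the sum is 21·2^20 = 21·1048576 = 22020096.

22020096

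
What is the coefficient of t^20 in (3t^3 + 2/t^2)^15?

5674372704

General term: C(15,j)·(3t^3)^j·(2/t^2)^(15-j), with t-exponent 3j − 2(15−j) = 5j − 30.
Set 5j − 30 = 20: j = 10.
C(15,10) = 3003; 3^10 = 59049; 2^5 = 32.
Coefficient = 3003 · 59049 · 32 = 5674372704.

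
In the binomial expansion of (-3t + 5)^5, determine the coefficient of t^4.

The general term is C(5,j)·(-3t)^j·(5)^(5-j); the t^4 term has j = 4.
C(5,4) = 5.
Coefficient = C(5,4) · (-3)^4 · 5^1 = 5 · 81 · 5 = 2025.

2025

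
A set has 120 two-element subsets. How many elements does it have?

n(n−1)/2 = 120 ⇒ n(n−1) = 240. Since 16·15 = 240, n = 16.

16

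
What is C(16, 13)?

C(16,13) = C(16,3) by symmetry.
C(16,3) = (16·15·14) / 3! = 3360 / 6 = 560.

560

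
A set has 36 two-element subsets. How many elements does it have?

n(n−1)/2 = 36 ⇒ n(n−1) = 72. Since 9·8 = 72, n = 9.

9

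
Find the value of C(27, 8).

2220075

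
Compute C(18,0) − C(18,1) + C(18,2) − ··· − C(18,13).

The partial alternating sum Σ_{k=0}^{13} (−1)^k C(18,k) = (−1)^13 C(17,13) = -2380.

-2380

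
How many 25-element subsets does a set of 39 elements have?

C(39,25) = C(39,14) by symmetry.
C(39,14) = (39·38·37·36·35·34·33·32·31·30·29·28·27·26) / 14! = 1315041316842168115200 / 87178291200 = 15084504396.

15084504396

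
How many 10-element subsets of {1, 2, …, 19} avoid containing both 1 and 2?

All 10-subsets: C(19,10) = 92378. Those containing both fixed elements: C(17,8) = 24310.
92378 − 24310 = 68068.

68068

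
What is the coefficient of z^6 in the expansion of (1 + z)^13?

1716

The general term is C(13,j)·(1)^j·(z)^(13-j); the z^6 term has j = 7.
C(13,7) = 1716.
Coefficient = C(13,7) = 1716.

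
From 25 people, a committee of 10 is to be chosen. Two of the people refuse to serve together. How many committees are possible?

All 10-subsets: C(25,10) = 3268760. Those containing both fixed elements: C(23,8) = 490314.
3268760 − 490314 = 2778446.

2778446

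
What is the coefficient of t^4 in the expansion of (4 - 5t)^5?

12500

The general term is C(5,j)·(4)^j·(-5t)^(5-j); the t^4 term has j = 1.
C(5,1) = 5.
Coefficient = C(5,1) · 4^1 · (-5)^4 = 5 · 4 · 625 = 12500.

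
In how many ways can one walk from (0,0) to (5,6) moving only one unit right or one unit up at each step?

462

Each path is a sequence of 11 steps with 5 rights: C(11,5) = 462.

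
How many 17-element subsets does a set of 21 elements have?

5985

C(21,17) = C(21,4) by symmetry.
C(21,4) = (21·20·19·18) / 4! = 143640 / 24 = 5985.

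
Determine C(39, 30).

C(39,30) = C(39,9) by symmetry.
C(39,9) = (39·38·37·36·35·34·33·32·31) / 9! = 76899763100160 / 362880 = 211915132.

211915132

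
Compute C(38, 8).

48903492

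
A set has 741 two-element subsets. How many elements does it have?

39

n(n−1)/2 = 741 ⇒ n(n−1) = 1482. Since 39·38 = 1482, n = 39.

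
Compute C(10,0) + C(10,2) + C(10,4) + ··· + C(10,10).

512

Half of (1+1)^10 + (1−1)^10 gives the even-index sum: 2^9 = 512.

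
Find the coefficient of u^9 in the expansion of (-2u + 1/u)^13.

General term: C(13,j)·(-2u)^j·(1/u)^(13-j), with u-exponent 1j − 1(13−j) = 2j − 13.
Set 2j − 13 = 9: j = 11.
C(13,11) = 78; (-2)^11 = -2048; 1^2 = 1.
Coefficient = 78 · (-2048) · 1 = -159744.

-159744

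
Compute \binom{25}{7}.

C(25,7) = (25·24·23·22·21·20·19) / 7! = 2422728000 / 5040 = 480700.

480700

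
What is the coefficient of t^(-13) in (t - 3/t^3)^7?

-5103

General term: C(7,j)·(t)^j·(-3/t^3)^(7-j), with t-exponent 1j − 3(7−j) = 4j − 21.
Set 4j − 21 = -13: j = 2.
C(7,2) = 21; 1^2 = 1; (-3)^5 = -243.
Coefficient = 21 · 1 · (-243) = -5103.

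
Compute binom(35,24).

417225900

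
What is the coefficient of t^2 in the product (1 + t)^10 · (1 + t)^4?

91

(1 + t)^10(1 + t)^4 = (1 + t)^14, so the coefficient of t^2 is C(14,2)·1^2 = 91·1 = 91.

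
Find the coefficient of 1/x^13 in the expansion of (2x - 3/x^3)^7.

-20412

General term: C(7,j)·(2x)^j·(-3/x^3)^(7-j), with x-exponent 1j − 3(7−j) = 4j − 21.
Set 4j − 21 = -13: j = 2.
C(7,2) = 21; 2^2 = 4; (-3)^5 = -243.
Coefficient = 21 · 4 · (-243) = -20412.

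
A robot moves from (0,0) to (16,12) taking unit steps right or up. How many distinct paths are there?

Each path is a sequence of 28 steps with 16 rights: C(28,16) = 30421755.

30421755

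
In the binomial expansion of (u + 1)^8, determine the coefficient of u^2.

28

The general term is C(8,j)·(u)^j·(1)^(8-j); the u^2 term has j = 2.
C(8,2) = 28.
Coefficient = C(8,2) = 28.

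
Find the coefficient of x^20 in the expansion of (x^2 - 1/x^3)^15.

General term: C(15,j)·(x^2)^j·(-1/x^3)^(15-j), with x-exponent 2j − 3(15−j) = 5j − 45.
Set 5j − 45 = 20: j = 13.
C(15,13) = 105; 1^13 = 1; (-1)^2 = 1.
Coefficient = 105 · 1 · 1 = 105.

105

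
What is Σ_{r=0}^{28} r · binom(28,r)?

3758096384

Since r·C(28,r) = 28·C(27,r−1), the sum is 28·2^27 = 28·134217728 = 3758096384.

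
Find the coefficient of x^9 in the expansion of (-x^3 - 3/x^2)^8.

General term: C(8,j)·(-x^3)^j·(-3/x^2)^(8-j), with x-exponent 3j − 2(8−j) = 5j − 16.
Set 5j − 16 = 9: j = 5.
C(8,5) = 56; (-1)^5 = -1; (-3)^3 = -27.
Coefficient = 56 · (-1) · (-27) = 1512.

1512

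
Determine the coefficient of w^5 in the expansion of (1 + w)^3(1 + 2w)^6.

1452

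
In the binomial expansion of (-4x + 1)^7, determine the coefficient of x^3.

-2240

The general term is C(7,j)·(-4x)^j·(1)^(7-j); the x^3 term has j = 3.
C(7,3) = 35.
Coefficient = C(7,3) · (-4)^3 = 35 · (-64) = -2240.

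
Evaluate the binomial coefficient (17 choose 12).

6188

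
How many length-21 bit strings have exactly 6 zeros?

54264

Choose the 6 positions: C(21,6) = 54264.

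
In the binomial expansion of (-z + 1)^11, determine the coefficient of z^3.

The general term is C(11,j)·(-z)^j·(1)^(11-j); the z^3 term has j = 3.
C(11,3) = 165.
Coefficient = C(11,3) · (-1)^3 = 165 · (-1) = -165.

-165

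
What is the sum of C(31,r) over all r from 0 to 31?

The entries of row 31 sum to 2^31 = 2147483648.

2147483648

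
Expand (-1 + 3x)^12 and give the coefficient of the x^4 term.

40095

The general term is C(12,j)·(-1)^j·(3x)^(12-j); the x^4 term has j = 8.
C(12,8) = 495.
Coefficient = C(12,8) · 3^4 = 495 · 81 = 40095.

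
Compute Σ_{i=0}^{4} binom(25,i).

1 + 25 + 300 + 2300 + 12650 = 15276.

15276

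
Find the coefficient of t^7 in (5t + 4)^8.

The general term is C(8,j)·(5t)^j·(4)^(8-j); the t^7 term has j = 7.
C(8,7) = 8.
Coefficient = C(8,7) · 5^7 · 4^1 = 8 · 78125 · 4 = 2500000.

2500000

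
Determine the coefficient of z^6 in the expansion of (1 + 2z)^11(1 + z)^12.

973104

Coefficient of z^6 = Σ_{j} C(11,j)·2^j·C(12,6-j)·1^(6-j) for j from 0 to 6.
= 924 + 17424 + 108900 + 290400 + 348480 + 177408 + 29568 = 973104.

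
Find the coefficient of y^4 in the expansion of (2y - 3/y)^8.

16128

General term: C(8,j)·(2y)^j·(-3/y)^(8-j), with y-exponent 1j − 1(8−j) = 2j − 8.
Set 2j − 8 = 4: j = 6.
C(8,6) = 28; 2^6 = 64; (-3)^2 = 9.
Coefficient = 28 · 64 · 9 = 16128.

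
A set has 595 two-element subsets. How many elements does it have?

n(n−1)/2 = 595 ⇒ n(n−1) = 1190. Since 35·34 = 1190, n = 35.

35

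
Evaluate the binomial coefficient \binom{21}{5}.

20349

C(21,5) = (21·20·19·18·17) / 5! = 2441880 / 120 = 20349.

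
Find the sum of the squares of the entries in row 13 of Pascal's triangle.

Σ C(13,k)² is the coefficient of x^13 in (1+x)^13(1+x)^13 = (1+x)^26, i.e. C(26,13) = 10400600.

10400600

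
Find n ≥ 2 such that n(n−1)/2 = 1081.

n(n−1)/2 = 1081 ⇒ n(n−1) = 2162. Since 47·46 = 2162, n = 47.

47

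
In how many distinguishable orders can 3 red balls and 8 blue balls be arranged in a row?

165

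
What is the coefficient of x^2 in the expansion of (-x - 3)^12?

3897234

The general term is C(12,j)·(-x)^j·(-3)^(12-j); the x^2 term has j = 2.
C(12,2) = 66.
Coefficient = C(12,2) · (-3)^10 = 66 · 59049 = 3897234.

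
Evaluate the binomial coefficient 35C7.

6724520

C(35,7) = (35·34·33·32·31·30·29) / 7! = 33891580800 / 5040 = 6724520.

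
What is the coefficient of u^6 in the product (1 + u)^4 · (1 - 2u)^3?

Coefficient of u^6 = Σ_{j} C(4,j)·1^j·C(3,6-j)·(-2)^(6-j) for j from 3 to 4.
= (-32) + 12 = -20.

-20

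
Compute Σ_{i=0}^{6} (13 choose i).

1 + 13 + 78 + 286 + 715 + 1287 + 1716 = 4096.

4096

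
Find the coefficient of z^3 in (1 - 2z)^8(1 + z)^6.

4

Coefficient of z^3 = Σ_{j} C(8,j)·(-2)^j·C(6,3-j)·1^(3-j) for j from 0 to 3.
= 20 + (-240) + 672 + (-448) = 4.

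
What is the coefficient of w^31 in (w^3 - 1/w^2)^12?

General term: C(12,j)·(w^3)^j·(-1/w^2)^(12-j), with w-exponent 3j − 2(12−j) = 5j − 24.
Set 5j − 24 = 31: j = 11.
C(12,11) = 12; 1^11 = 1; (-1)^1 = -1.
Coefficient = 12 · 1 · (-1) = -12.

-12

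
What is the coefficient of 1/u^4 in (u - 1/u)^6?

General term: C(6,j)·(u)^j·(-1/u)^(6-j), with u-exponent 1j − 1(6−j) = 2j − 6.
Set 2j − 6 = -4: j = 1.
C(6,1) = 6; 1^1 = 1; (-1)^5 = -1.
Coefficient = 6 · 1 · (-1) = -6.

-6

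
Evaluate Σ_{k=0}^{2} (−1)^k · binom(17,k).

120

The partial alternating sum Σ_{k=0}^{2} (−1)^k C(17,k) = (−1)^2 C(16,2) = 120.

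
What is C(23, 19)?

8855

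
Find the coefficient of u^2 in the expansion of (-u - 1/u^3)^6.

6

General term: C(6,j)·(-u)^j·(-1/u^3)^(6-j), with u-exponent 1j − 3(6−j) = 4j − 18.
Set 4j − 18 = 2: j = 5.
C(6,5) = 6; (-1)^5 = -1; (-1)^1 = -1.
Coefficient = 6 · (-1) · (-1) = 6.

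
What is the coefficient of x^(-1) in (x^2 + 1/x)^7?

General term: C(7,j)·(x^2)^j·(1/x)^(7-j), with x-exponent 2j − 1(7−j) = 3j − 7.
Set 3j − 7 = -1: j = 2.
C(7,2) = 21; 1^2 = 1; 1^5 = 1.
Coefficient = 21 · 1 · 1 = 21.

21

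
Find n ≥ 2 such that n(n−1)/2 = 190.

n(n−1)/2 = 190 ⇒ n(n−1) = 380. Since 20·19 = 380, n = 20.

20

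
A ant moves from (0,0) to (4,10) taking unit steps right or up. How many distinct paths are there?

1001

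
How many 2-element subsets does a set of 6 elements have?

C(6,2) = (6·5) / 2! = 30 / 2 = 15.

15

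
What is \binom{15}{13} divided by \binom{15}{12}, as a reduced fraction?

3/13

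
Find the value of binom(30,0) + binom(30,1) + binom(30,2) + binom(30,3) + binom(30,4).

1 + 30 + 435 + 4060 + 27405 = 31931.

31931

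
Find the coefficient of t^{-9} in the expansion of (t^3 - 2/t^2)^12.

General term: C(12,j)·(t^3)^j·(-2/t^2)^(12-j), with t-exponent 3j − 2(12−j) = 5j − 24.
Set 5j − 24 = -9: j = 3.
C(12,3) = 220; 1^3 = 1; (-2)^9 = -512.
Coefficient = 220 · 1 · (-512) = -112640.

-112640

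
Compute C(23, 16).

245157

C(23,16) = C(23,7) by symmetry.
C(23,7) = (23·22·21·20·19·18·17) / 7! = 1235591280 / 5040 = 245157.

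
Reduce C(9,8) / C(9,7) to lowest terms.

C(n,k+1)/C(n,k) = (n−k)/(k+1) = (9−7)/(7+1) = 2/8 = 1/4.

1/4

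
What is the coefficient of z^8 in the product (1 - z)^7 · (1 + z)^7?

Coefficient of z^8 = Σ_{j} C(7,j)·(-1)^j·C(7,8-j)·1^(8-j) for j from 1 to 7.
= (-7) + 147 + (-735) + 1225 + (-735) + 147 + (-7) = 35.

35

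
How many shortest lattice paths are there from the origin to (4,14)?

Each path is a sequence of 18 steps with 4 rights: C(18,4) = 3060.

3060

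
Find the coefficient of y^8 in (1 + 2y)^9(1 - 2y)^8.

17920

Coefficient of y^8 = Σ_{j} C(9,j)·2^j·C(8,8-j)·(-2)^(8-j) for j from 0 to 8.
= 256 + (-18432) + 258048 + (-1204224) + 2257920 + (-1806336) + 602112 + (-73728) + 2304 = 17920.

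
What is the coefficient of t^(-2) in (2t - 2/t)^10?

215040

General term: C(10,j)·(2t)^j·(-2/t)^(10-j), with t-exponent 1j − 1(10−j) = 2j − 10.
Set 2j − 10 = -2: j = 4.
C(10,4) = 210; 2^4 = 16; (-2)^6 = 64.
Coefficient = 210 · 16 · 64 = 215040.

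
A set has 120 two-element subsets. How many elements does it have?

16

n(n−1)/2 = 120 ⇒ n(n−1) = 240. Since 16·15 = 240, n = 16.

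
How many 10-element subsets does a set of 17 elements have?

19448

C(17,10) = C(17,7) by symmetry.
C(17,7) = (17·16·15·14·13·12·11) / 7! = 98017920 / 5040 = 19448.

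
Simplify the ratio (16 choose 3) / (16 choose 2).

C(n,k+1)/C(n,k) = (n−k)/(k+1) = (16−2)/(2+1) = 14/3.

14/3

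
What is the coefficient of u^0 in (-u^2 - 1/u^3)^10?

General term: C(10,j)·(-u^2)^j·(-1/u^3)^(10-j), with u-exponent 2j − 3(10−j) = 5j − 30.
Set 5j − 30 = 0: j = 6.
C(10,6) = 210; (-1)^6 = 1; (-1)^4 = 1.
Coefficient = 210 · 1 · 1 = 210.

210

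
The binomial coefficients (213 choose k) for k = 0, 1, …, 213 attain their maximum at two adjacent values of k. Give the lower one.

106

For odd n = 213, C(213,k) peaks at k = (n−1)/2 and (n+1)/2; the lower is 106.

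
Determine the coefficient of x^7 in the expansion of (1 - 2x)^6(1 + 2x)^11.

Coefficient of x^7 = Σ_{j} C(6,j)·(-2)^j·C(11,7-j)·2^(7-j) for j from 0 to 6.
= 42240 + (-354816) + 887040 + (-844800) + 316800 + (-42240) + 1408 = 5632.

5632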